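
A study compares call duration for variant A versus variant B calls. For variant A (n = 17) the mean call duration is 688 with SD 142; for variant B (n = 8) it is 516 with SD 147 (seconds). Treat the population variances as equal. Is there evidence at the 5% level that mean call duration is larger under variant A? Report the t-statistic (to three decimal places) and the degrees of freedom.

t = 2.795, df = 23

Let group 1 = variant A, group 2 = variant B. H0: μ_1 = μ_2; H1: μ_1 > μ_2 (two-sample pooled-variance t-test, right-tailed).
s_p² = [(17−1)·142² + (8−1)·147²]/(17+8−2) = 20603.8
t = (688 − 516)/√[20603.8·(1/17 + 1/8)] = 2.795
df = n₁ + n₂ − 2 = 23
p-value = P(T ≥ 2.795) ≈ 0.005
Since p ≈ 0.005 < α = 0.05, reject H0; the data support H1.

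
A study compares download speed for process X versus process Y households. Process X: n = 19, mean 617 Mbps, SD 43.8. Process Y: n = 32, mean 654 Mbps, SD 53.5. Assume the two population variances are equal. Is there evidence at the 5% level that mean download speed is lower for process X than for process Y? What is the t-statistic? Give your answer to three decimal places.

-2.547

Let group 1 = process X, group 2 = process Y. H0: μ_1 = μ_2; H1: μ_1 < μ_2 (two-sample pooled-variance t-test, left-tailed).
s_p² = [(19−1)·43.8² + (32−1)·53.5²]/(19+32−2) = 2515.54
t = (617 − 654)/√[2515.54·(1/19 + 1/32)] = -2.547
df = n₁ + n₂ − 2 = 49
p-value = P(T ≤ -2.547) ≈ 0.007
Since p ≈ 0.007 < α = 0.05, reject H0; the evidence is statistically significant.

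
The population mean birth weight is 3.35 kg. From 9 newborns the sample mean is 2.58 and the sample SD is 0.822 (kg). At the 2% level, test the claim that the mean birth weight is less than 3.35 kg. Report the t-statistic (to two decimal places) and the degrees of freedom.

H0: μ = 3.35; H1: μ < 3.35 (one-sample t-test, left-tailed).
t = (x̄ − μ₀)/(s/√n) = (2.58 − 3.35)/(0.822/√9) = -2.81
df = n − 1 = 8
p-value = P(T ≤ -2.81) ≈ 0.011
Since p ≈ 0.011 < α = 0.02, reject H0; the evidence is statistically significant.

t = -2.81, df = 8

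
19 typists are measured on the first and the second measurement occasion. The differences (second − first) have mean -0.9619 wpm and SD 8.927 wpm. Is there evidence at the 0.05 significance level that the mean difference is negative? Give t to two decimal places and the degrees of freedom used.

t = -0.47, df = 18

H0: μ_d = 0; H1: μ_d < 0 (paired t-test on the differences, left-tailed).
t = d̄/(s_d/√n) = -0.9619/(8.927/√19) = -0.47
df = n − 1 = 18
p-value = P(T ≤ -0.47) ≈ 0.3221
Since p ≈ 0.3221 > α = 0.05, fail to reject H0; the evidence is not statistically significant.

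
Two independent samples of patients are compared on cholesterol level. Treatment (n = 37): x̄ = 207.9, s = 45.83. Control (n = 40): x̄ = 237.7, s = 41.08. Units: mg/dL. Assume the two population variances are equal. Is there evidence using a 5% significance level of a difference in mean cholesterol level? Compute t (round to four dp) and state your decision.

t = -3.0086; reject H0

Let group 1 = treatment, group 2 = control. H0: μ_1 = μ_2; H1: μ_1 ≠ μ_2 (two-sample pooled-variance t-test, two-sided).
s_p² = [(37−1)·45.83² + (40−1)·41.08²]/(37+40−2) = 1885.72
t = (207.9 − 237.7)/√[1885.72·(1/37 + 1/40)] = -3.0086
df = n₁ + n₂ − 2 = 75
Two-sided p-value ≈ 0.0036
Since p ≈ 0.0036 < α = 0.05, reject H0; the evidence is statistically significant.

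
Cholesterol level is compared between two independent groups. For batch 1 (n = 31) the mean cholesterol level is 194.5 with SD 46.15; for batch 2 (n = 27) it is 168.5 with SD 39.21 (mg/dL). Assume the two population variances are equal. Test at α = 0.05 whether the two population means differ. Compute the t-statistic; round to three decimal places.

2.293

Let group 1 = batch 1, group 2 = batch 2. H0: μ_1 = μ_2; H1: μ_1 ≠ μ_2 (two-sample pooled-variance t-test, two-sided).
s_p² = [(31−1)·46.15² + (27−1)·39.21²]/(31+27−2) = 1854.78
t = (194.5 − 168.5)/√[1854.78·(1/31 + 1/27)] = 2.293
df = n₁ + n₂ − 2 = 56
Two-sided p-value ≈ 0.0256
Since p ≈ 0.0256 < α = 0.05, reject H0; the data support H1.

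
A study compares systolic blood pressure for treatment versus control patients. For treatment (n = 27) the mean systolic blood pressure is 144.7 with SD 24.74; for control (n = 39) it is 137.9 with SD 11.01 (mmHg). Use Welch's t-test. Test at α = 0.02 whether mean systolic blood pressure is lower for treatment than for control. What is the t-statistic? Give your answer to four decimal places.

Let group 1 = treatment, group 2 = control. H0: μ_1 = μ_2; H1: μ_1 < μ_2 (Welch's two-sample t-test, left-tailed).
t = (x̄_1 − x̄_2)/√(s_1²/n_1 + s_2²/n_2) = (144.7 − 137.9)/√(24.74²/27 + 11.01²/39) = 1.3393
Welch–Satterthwaite df ≈ 33.19
p-value = P(T ≤ 1.3393) ≈ 0.9052
Since p ≈ 0.9052 > α = 0.02, fail to reject H0; the data do not provide sufficient evidence against H0.

1.3393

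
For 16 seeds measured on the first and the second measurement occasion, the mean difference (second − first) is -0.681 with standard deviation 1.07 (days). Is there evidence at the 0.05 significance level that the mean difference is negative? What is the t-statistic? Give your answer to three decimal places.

-2.546

H0: μ_d = 0; H1: μ_d < 0 (paired t-test on the differences, left-tailed).
t = d̄/(s_d/√n) = -0.681/(1.07/√16) = -2.546
df = n − 1 = 15
p-value = P(T ≤ -2.546) ≈ 0.0112
Since p ≈ 0.0112 < α = 0.05, reject H0; the data support H1.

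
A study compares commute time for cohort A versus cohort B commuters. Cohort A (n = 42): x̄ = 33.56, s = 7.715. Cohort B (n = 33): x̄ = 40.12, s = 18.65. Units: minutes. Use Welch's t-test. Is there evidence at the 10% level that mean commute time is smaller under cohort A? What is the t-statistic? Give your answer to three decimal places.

-1.897

Let group 1 = cohort A, group 2 = cohort B. H0: μ_1 = μ_2; H1: μ_1 < μ_2 (Welch's two-sample t-test, left-tailed).
t = (x̄_1 − x̄_2)/√(s_1²/n_1 + s_2²/n_2) = (33.56 − 40.12)/√(7.715²/42 + 18.65²/33) = -1.897
Welch–Satterthwaite df ≈ 40.61
p-value = P(T ≤ -1.897) ≈ 0.032
Since p ≈ 0.032 < α = 0.1, reject H0; the evidence is statistically significant.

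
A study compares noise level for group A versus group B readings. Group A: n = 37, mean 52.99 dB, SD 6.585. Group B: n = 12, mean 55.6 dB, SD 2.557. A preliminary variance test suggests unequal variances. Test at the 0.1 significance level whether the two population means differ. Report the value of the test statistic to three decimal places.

Let group 1 = group A, group 2 = group B. H0: μ_1 = μ_2; H1: μ_1 ≠ μ_2 (Welch's two-sample t-test, two-sided).
t = (x̄_1 − x̄_2)/√(s_1²/n_1 + s_2²/n_2) = (52.99 − 55.6)/√(6.585²/37 + 2.557²/12) = -1.992
Welch–Satterthwaite df ≈ 45.25
Two-sided p-value ≈ 0.052
Since p ≈ 0.052 < α = 0.1, reject H0; the evidence is statistically significant.

-1.992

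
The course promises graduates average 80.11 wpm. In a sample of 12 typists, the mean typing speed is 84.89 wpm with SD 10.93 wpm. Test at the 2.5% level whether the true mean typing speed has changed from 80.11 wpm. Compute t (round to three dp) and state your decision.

t = 1.515; fail to reject H0

H0: μ = 80.11; H1: μ ≠ 80.11 (one-sample t-test, two-sided).
t = (x̄ − μ₀)/(s/√n) = (84.89 − 80.11)/(10.93/√12) = 1.515
df = n − 1 = 11
Two-sided p-value ≈ 0.1580
Since p ≈ 0.1580 > α = 0.025, fail to reject H0; the evidence is not statistically significant.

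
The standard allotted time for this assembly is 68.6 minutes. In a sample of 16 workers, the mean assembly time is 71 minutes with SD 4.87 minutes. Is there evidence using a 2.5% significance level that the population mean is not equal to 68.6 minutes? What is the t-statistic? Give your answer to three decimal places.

H0: μ = 68.6; H1: μ ≠ 68.6 (one-sample t-test, two-sided).
t = (x̄ − μ₀)/(s/√n) = (71 − 68.6)/(4.87/√16) = 1.971
df = n − 1 = 15
Two-sided p-value ≈ 0.0674
Since p ≈ 0.0674 > α = 0.025, fail to reject H0; the evidence is not statistically significant.

1.971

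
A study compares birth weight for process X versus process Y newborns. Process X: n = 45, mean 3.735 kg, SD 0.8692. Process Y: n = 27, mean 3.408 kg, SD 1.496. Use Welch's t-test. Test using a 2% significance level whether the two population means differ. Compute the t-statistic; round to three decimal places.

Let group 1 = process X, group 2 = process Y. H0: μ_1 = μ_2; H1: μ_1 ≠ μ_2 (Welch's two-sample t-test, two-sided).
t = (x̄_1 − x̄_2)/√(s_1²/n_1 + s_2²/n_2) = (3.735 − 3.408)/√(0.8692²/45 + 1.496²/27) = 1.036
Welch–Satterthwaite df ≈ 36.71
Two-sided p-value ≈ 0.3071
Since p ≈ 0.3071 > α = 0.02, fail to reject H0; the data do not provide sufficient evidence against H0.

1.036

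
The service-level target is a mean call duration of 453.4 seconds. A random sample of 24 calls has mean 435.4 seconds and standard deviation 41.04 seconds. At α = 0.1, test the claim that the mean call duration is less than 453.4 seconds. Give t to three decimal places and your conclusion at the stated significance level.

H0: μ = 453.4; H1: μ < 453.4 (one-sample t-test, left-tailed).
t = (x̄ − μ₀)/(s/√n) = (435.4 − 453.4)/(41.04/√24) = -2.149
df = n − 1 = 23
p-value = P(T ≤ -2.149) ≈ 0.021
Since p ≈ 0.021 < α = 0.1, reject H0; the evidence is statistically significant.

t = -2.149; reject H0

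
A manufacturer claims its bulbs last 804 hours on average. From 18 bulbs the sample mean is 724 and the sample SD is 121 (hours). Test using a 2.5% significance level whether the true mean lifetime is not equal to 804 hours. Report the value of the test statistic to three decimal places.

-2.805

H0: μ = 804; H1: μ ≠ 804 (one-sample t-test, two-sided).
t = (x̄ − μ₀)/(s/√n) = (724 − 804)/(121/√18) = -2.805
df = n − 1 = 17
Two-sided p-value ≈ 0.0122
Since p ≈ 0.0122 < α = 0.025, reject H0; the evidence is statistically significant.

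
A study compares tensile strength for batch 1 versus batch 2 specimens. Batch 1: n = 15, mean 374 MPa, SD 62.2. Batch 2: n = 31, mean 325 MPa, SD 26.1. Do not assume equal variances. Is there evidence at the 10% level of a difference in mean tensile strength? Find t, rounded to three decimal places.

Let group 1 = batch 1, group 2 = batch 2. H0: μ_1 = μ_2; H1: μ_1 ≠ μ_2 (Welch's two-sample t-test, two-sided).
t = (x̄_1 − x̄_2)/√(s_1²/n_1 + s_2²/n_2) = (374 − 325)/√(62.2²/15 + 26.1²/31) = 2.929
Welch–Satterthwaite df ≈ 16.43
Two-sided p-value ≈ 0.0096
Since p ≈ 0.0096 < α = 0.1, reject H0; the evidence is statistically significant.

2.929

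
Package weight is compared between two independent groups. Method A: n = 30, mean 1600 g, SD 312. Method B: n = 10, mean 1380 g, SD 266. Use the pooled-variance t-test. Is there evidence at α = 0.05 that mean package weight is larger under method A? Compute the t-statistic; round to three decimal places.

Let group 1 = method A, group 2 = method B. H0: μ_1 = μ_2; H1: μ_1 > μ_2 (two-sample pooled-variance t-test, right-tailed).
s_p² = [(30−1)·312² + (10−1)·266²]/(30+10−2) = 91046.8
t = (1600 − 1380)/√[91046.8·(1/30 + 1/10)] = 1.997
df = n₁ + n₂ − 2 = 38
p-value = P(T ≥ 1.997) ≈ 0.027
Since p ≈ 0.027 < α = 0.05, reject H0; the evidence is statistically significant.

1.997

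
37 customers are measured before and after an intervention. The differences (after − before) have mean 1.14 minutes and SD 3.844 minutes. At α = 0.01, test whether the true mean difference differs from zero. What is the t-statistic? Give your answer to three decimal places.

H0: μ_d = 0; H1: μ_d ≠ 0 (paired t-test on the differences, two-sided).
t = d̄/(s_d/√n) = 1.14/(3.844/√37) = 1.804
df = n − 1 = 36
Two-sided p-value ≈ 0.0796
Since p ≈ 0.0796 > α = 0.01, fail to reject H0; the data do not provide sufficient evidence against H0.

1.804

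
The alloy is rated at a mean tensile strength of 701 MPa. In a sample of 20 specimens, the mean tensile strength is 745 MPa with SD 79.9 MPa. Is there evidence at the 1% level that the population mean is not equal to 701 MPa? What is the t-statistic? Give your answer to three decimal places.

2.463

H0: μ = 701; H1: μ ≠ 701 (one-sample t-test, two-sided).
t = (x̄ − μ₀)/(s/√n) = (745 − 701)/(79.9/√20) = 2.463
df = n − 1 = 19
Two-sided p-value ≈ 0.0235
Since p ≈ 0.0235 > α = 0.01, fail to reject H0; the evidence is not statistically significant.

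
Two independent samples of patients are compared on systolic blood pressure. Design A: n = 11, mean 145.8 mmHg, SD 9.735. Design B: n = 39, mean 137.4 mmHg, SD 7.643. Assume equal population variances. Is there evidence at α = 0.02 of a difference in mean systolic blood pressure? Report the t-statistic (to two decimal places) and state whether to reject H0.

t = 3.03; reject H0

Let group 1 = design A, group 2 = design B. H0: μ_1 = μ_2; H1: μ_1 ≠ μ_2 (two-sample pooled-variance t-test, two-sided).
s_p² = [(11−1)·9.735² + (39−1)·7.643²]/(11+39−2) = 65.9894
t = (145.8 − 137.4)/√[65.9894·(1/11 + 1/39)] = 3.03
df = n₁ + n₂ − 2 = 48
Two-sided p-value ≈ 0.004
Since p ≈ 0.004 < α = 0.02, reject H0; the evidence is statistically significant.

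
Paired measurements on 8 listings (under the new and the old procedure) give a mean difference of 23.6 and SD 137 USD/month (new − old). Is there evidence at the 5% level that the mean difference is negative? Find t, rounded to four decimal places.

0.4872

H0: μ_d = 0; H1: μ_d < 0 (paired t-test on the differences, left-tailed).
t = d̄/(s_d/√n) = 23.6/(137/√8) = 0.4872
df = n − 1 = 7
p-value = P(T ≤ 0.4872) ≈ 0.6795
Since p ≈ 0.6795 > α = 0.05, fail to reject H0; the data do not provide sufficient evidence against H0.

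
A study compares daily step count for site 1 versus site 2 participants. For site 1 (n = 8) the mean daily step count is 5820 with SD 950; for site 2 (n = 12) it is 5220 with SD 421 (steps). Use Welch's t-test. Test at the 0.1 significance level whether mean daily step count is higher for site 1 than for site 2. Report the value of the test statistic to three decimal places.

1.680

Let group 1 = site 1, group 2 = site 2. H0: μ_1 = μ_2; H1: μ_1 > μ_2 (Welch's two-sample t-test, right-tailed).
t = (x̄_1 − x̄_2)/√(s_1²/n_1 + s_2²/n_2) = (5820 − 5220)/√(950²/8 + 421²/12) = 1.680
Welch–Satterthwaite df ≈ 8.86
p-value = P(T ≥ 1.680) ≈ 0.064
Since p ≈ 0.064 < α = 0.1, reject H0; the data support H1.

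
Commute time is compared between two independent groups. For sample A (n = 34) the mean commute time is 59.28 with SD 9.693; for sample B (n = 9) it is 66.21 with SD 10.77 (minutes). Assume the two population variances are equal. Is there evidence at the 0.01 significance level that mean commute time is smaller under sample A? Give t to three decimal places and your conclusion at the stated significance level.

Let group 1 = sample A, group 2 = sample B. H0: μ_1 = μ_2; H1: μ_1 < μ_2 (two-sample pooled-variance t-test, left-tailed).
s_p² = [(34−1)·9.693² + (9−1)·10.77²]/(34+9−2) = 98.2545
t = (59.28 − 66.21)/√[98.2545·(1/34 + 1/9)] = -1.865
df = n₁ + n₂ − 2 = 41
p-value = P(T ≤ -1.865) ≈ 0.0347
Since p ≈ 0.0347 > α = 0.01, fail to reject H0; the evidence is not statistically significant.

t = -1.865; fail to reject H0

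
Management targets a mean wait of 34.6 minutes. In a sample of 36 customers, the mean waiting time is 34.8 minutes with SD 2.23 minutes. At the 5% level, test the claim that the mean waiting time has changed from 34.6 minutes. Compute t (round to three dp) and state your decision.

t = 0.538; fail to reject H0

H0: μ = 34.6; H1: μ ≠ 34.6 (one-sample t-test, two-sided).
t = (x̄ − μ₀)/(s/√n) = (34.8 − 34.6)/(2.23/√36) = 0.538
df = n − 1 = 35
Two-sided p-value ≈ 0.594
Since p ≈ 0.594 > α = 0.05, fail to reject H0; the data do not provide sufficient evidence against H0.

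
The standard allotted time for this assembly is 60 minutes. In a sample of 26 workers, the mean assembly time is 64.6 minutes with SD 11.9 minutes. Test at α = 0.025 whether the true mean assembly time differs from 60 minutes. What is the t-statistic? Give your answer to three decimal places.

1.971

H0: μ = 60; H1: μ ≠ 60 (one-sample t-test, two-sided).
t = (x̄ − μ₀)/(s/√n) = (64.6 − 60)/(11.9/√26) = 1.971
df = n − 1 = 25
Two-sided p-value ≈ 0.060
Since p ≈ 0.060 > α = 0.025, fail to reject H0; the data do not provide sufficient evidence against H0.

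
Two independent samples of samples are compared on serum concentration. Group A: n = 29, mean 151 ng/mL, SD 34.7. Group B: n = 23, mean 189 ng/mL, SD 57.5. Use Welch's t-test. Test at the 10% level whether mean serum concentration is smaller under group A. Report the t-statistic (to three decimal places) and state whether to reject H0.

t = -2.792; reject H0

Let group 1 = group A, group 2 = group B. H0: μ_1 = μ_2; H1: μ_1 < μ_2 (Welch's two-sample t-test, left-tailed).
t = (x̄_1 − x̄_2)/√(s_1²/n_1 + s_2²/n_2) = (151 − 189)/√(34.7²/29 + 57.5²/23) = -2.792
Welch–Satterthwaite df ≈ 34.30
p-value = P(T ≤ -2.792) ≈ 0.0043
Since p ≈ 0.0043 < α = 0.1, reject H0; the data support H1.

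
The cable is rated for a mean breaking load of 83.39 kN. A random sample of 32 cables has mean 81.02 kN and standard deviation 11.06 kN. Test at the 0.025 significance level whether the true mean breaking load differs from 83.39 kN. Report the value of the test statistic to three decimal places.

-1.212

H0: μ = 83.39; H1: μ ≠ 83.39 (one-sample t-test, two-sided).
t = (x̄ − μ₀)/(s/√n) = (81.02 − 83.39)/(11.06/√32) = -1.212
df = n − 1 = 31
Two-sided p-value ≈ 0.235
Since p ≈ 0.235 > α = 0.025, fail to reject H0; the data do not provide sufficient evidence against H0.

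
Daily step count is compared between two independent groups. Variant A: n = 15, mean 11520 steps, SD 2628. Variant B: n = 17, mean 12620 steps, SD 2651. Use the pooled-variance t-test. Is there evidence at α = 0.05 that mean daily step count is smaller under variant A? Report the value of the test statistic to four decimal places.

-1.1761

Let group 1 = variant A, group 2 = variant B. H0: μ_1 = μ_2; H1: μ_1 < μ_2 (two-sample pooled-variance t-test, left-tailed).
s_p² = [(15−1)·2628² + (17−1)·2651²]/(15+17−2) = 6971140
t = (11520 − 12620)/√[6971140·(1/15 + 1/17)] = -1.1761
df = n₁ + n₂ − 2 = 30
p-value = P(T ≤ -1.1761) ≈ 0.124
Since p ≈ 0.124 > α = 0.05, fail to reject H0; the evidence is not statistically significant.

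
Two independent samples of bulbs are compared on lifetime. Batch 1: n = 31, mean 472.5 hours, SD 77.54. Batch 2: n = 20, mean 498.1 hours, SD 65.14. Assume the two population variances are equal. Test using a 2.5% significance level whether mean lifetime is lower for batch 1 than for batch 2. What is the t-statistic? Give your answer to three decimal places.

-1.223

Let group 1 = batch 1, group 2 = batch 2. H0: μ_1 = μ_2; H1: μ_1 < μ_2 (two-sample pooled-variance t-test, left-tailed).
s_p² = [(31−1)·77.54² + (20−1)·65.14²]/(31+20−2) = 5326.42
t = (472.5 − 498.1)/√[5326.42·(1/31 + 1/20)] = -1.223
df = n₁ + n₂ − 2 = 49
p-value = P(T ≤ -1.223) ≈ 0.1136
Since p ≈ 0.1136 > α = 0.025, fail to reject H0; the evidence is not statistically significant.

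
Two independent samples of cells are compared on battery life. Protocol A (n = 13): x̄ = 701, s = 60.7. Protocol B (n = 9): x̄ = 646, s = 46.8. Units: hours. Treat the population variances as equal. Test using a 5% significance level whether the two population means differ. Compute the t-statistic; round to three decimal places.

Let group 1 = protocol A, group 2 = protocol B. H0: μ_1 = μ_2; H1: μ_1 ≠ μ_2 (two-sample pooled-variance t-test, two-sided).
s_p² = [(13−1)·60.7² + (9−1)·46.8²]/(13+9−2) = 3086.79
t = (701 − 646)/√[3086.79·(1/13 + 1/9)] = 2.283
df = n₁ + n₂ − 2 = 20
Two-sided p-value ≈ 0.034
Since p ≈ 0.034 < α = 0.05, reject H0; the evidence is statistically significant.

2.283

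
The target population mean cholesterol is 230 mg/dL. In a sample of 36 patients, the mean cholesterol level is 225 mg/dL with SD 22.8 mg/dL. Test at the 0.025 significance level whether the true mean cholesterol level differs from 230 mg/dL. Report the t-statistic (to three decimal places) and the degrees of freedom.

H0: μ = 230; H1: μ ≠ 230 (one-sample t-test, two-sided).
t = (x̄ − μ₀)/(s/√n) = (225 − 230)/(22.8/√36) = -1.316
df = n − 1 = 35
Two-sided p-value ≈ 0.197
Since p ≈ 0.197 > α = 0.025, fail to reject H0; the data do not provide sufficient evidence against H0.

t = -1.316, df = 35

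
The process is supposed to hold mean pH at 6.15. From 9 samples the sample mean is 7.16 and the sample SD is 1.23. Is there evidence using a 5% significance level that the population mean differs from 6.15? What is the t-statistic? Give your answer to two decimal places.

2.46

H0: μ = 6.15; H1: μ ≠ 6.15 (one-sample t-test, two-sided).
t = (x̄ − μ₀)/(s/√n) = (7.16 − 6.15)/(1.23/√9) = 2.46
df = n − 1 = 8
Two-sided p-value ≈ 0.039
Since p ≈ 0.039 < α = 0.05, reject H0; the evidence is statistically significant.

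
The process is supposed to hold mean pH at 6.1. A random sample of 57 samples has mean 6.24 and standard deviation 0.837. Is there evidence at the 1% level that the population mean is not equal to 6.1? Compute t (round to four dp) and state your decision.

H0: μ = 6.1; H1: μ ≠ 6.1 (one-sample t-test, two-sided).
t = (x̄ − μ₀)/(s/√n) = (6.24 − 6.1)/(0.837/√57) = 1.2628
df = n − 1 = 56
Two-sided p-value ≈ 0.2119
Since p ≈ 0.2119 > α = 0.01, fail to reject H0; the data do not provide sufficient evidence against H0.

t = 1.2628; fail to reject H0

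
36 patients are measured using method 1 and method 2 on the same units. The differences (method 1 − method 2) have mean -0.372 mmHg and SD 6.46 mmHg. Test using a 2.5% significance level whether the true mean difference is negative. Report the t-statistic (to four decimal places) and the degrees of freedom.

H0: μ_d = 0; H1: μ_d < 0 (paired t-test on the differences, left-tailed).
t = d̄/(s_d/√n) = -0.372/(6.46/√36) = -0.3455
df = n − 1 = 35
p-value = P(T ≤ -0.3455) ≈ 0.3659
Since p ≈ 0.3659 > α = 0.025, fail to reject H0; the data do not provide sufficient evidence against H0.

t = -0.3455, df = 35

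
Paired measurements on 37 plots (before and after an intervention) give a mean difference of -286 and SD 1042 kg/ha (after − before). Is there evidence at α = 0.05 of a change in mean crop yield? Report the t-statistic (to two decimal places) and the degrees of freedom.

H0: μ_d = 0; H1: μ_d ≠ 0 (paired t-test on the differences, two-sided).
t = d̄/(s_d/√n) = -286/(1042/√37) = -1.67
df = n − 1 = 36
Two-sided p-value ≈ 0.104
Since p ≈ 0.104 > α = 0.05, fail to reject H0; the evidence is not statistically significant.

t = -1.67, df = 36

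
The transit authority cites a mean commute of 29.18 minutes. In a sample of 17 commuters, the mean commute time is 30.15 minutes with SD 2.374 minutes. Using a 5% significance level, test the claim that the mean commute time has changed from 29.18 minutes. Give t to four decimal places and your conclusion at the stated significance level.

H0: μ = 29.18; H1: μ ≠ 29.18 (one-sample t-test, two-sided).
t = (x̄ − μ₀)/(s/√n) = (30.15 − 29.18)/(2.374/√17) = 1.6847
df = n − 1 = 16
Two-sided p-value ≈ 0.111
Since p ≈ 0.111 > α = 0.05, fail to reject H0; the evidence is not statistically significant.

t = 1.6847; fail to reject H0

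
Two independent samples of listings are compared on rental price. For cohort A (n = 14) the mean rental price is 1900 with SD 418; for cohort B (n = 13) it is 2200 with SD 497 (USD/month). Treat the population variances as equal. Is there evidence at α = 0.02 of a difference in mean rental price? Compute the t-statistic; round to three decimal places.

Let group 1 = cohort A, group 2 = cohort B. H0: μ_1 = μ_2; H1: μ_1 ≠ μ_2 (two-sample pooled-variance t-test, two-sided).
s_p² = [(14−1)·418² + (13−1)·497²]/(14+13−2) = 209421
t = (1900 − 2200)/√[209421·(1/14 + 1/13)] = -1.702
df = n₁ + n₂ − 2 = 25
Two-sided p-value ≈ 0.101
Since p ≈ 0.101 > α = 0.02, fail to reject H0; the evidence is not statistically significant.

-1.702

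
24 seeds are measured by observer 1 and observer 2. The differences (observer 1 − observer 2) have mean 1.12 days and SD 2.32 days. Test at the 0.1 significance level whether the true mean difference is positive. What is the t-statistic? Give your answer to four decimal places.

H0: μ_d = 0; H1: μ_d > 0 (paired t-test on the differences, right-tailed).
t = d̄/(s_d/√n) = 1.12/(2.32/√24) = 2.3650
df = n − 1 = 23
p-value = P(T ≥ 2.3650) ≈ 0.013
Since p ≈ 0.013 < α = 0.1, reject H0; the evidence is statistically significant.

2.3650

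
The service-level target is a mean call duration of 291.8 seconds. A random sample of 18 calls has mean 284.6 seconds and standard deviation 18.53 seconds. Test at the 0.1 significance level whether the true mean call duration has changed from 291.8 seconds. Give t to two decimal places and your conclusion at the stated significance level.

H0: μ = 291.8; H1: μ ≠ 291.8 (one-sample t-test, two-sided).
t = (x̄ − μ₀)/(s/√n) = (284.6 − 291.8)/(18.53/√18) = -1.65
df = n − 1 = 17
Two-sided p-value ≈ 0.1176
Since p ≈ 0.1176 > α = 0.1, fail to reject H0; the evidence is not statistically significant.

t = -1.65; fail to reject H0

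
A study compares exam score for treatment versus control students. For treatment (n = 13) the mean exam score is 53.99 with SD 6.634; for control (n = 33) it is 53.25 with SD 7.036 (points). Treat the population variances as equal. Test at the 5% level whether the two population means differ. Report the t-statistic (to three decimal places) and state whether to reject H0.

t = 0.326; fail to reject H0

Let group 1 = treatment, group 2 = control. H0: μ_1 = μ_2; H1: μ_1 ≠ μ_2 (two-sample pooled-variance t-test, two-sided).
s_p² = [(13−1)·6.634² + (33−1)·7.036²]/(13+33−2) = 48.0066
t = (53.99 − 53.25)/√[48.0066·(1/13 + 1/33)] = 0.326
df = n₁ + n₂ − 2 = 44
Two-sided p-value ≈ 0.7458
Since p ≈ 0.7458 > α = 0.05, fail to reject H0; the data do not provide sufficient evidence against H0.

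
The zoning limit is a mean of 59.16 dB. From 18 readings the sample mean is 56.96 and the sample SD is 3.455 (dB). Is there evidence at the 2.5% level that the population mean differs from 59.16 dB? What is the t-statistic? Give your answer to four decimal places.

H0: μ = 59.16; H1: μ ≠ 59.16 (one-sample t-test, two-sided).
t = (x̄ − μ₀)/(s/√n) = (56.96 − 59.16)/(3.455/√18) = -2.7015
df = n − 1 = 17
Two-sided p-value ≈ 0.0151
Since p ≈ 0.0151 < α = 0.025, reject H0; the evidence is statistically significant.

-2.7015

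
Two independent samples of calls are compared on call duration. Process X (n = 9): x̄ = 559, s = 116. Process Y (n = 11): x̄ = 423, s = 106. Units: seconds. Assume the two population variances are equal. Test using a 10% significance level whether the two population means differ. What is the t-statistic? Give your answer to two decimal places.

Let group 1 = process X, group 2 = process Y. H0: μ_1 = μ_2; H1: μ_1 ≠ μ_2 (two-sample pooled-variance t-test, two-sided).
s_p² = [(9−1)·116² + (11−1)·106²]/(9+11−2) = 12222.7
t = (559 − 423)/√[12222.7·(1/9 + 1/11)] = 2.74
df = n₁ + n₂ − 2 = 18
Two-sided p-value ≈ 0.0135
Since p ≈ 0.0135 < α = 0.1, reject H0; the data support H1.

2.74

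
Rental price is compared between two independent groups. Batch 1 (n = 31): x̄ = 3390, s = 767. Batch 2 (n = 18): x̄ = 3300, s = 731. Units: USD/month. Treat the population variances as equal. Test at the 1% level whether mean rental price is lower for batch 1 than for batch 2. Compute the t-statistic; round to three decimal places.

0.403

Let group 1 = batch 1, group 2 = batch 2. H0: μ_1 = μ_2; H1: μ_1 < μ_2 (two-sample pooled-variance t-test, left-tailed).
s_p² = [(31−1)·767² + (18−1)·731²]/(31+18−2) = 568783
t = (3390 − 3300)/√[568783·(1/31 + 1/18)] = 0.403
df = n₁ + n₂ − 2 = 47
p-value = P(T ≤ 0.403) ≈ 0.6555
Since p ≈ 0.6555 > α = 0.01, fail to reject H0; the data do not provide sufficient evidence against H0.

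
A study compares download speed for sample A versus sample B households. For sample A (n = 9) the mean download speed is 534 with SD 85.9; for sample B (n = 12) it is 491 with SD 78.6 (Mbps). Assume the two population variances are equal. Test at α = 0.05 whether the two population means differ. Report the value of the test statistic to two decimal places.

1.19

Let group 1 = sample A, group 2 = sample B. H0: μ_1 = μ_2; H1: μ_1 ≠ μ_2 (two-sample pooled-variance t-test, two-sided).
s_p² = [(9−1)·85.9² + (12−1)·78.6²]/(9+12−2) = 6683.58
t = (534 − 491)/√[6683.58·(1/9 + 1/12)] = 1.19
df = n₁ + n₂ − 2 = 19
Two-sided p-value ≈ 0.248
Since p ≈ 0.248 > α = 0.05, fail to reject H0; the evidence is not statistically significant.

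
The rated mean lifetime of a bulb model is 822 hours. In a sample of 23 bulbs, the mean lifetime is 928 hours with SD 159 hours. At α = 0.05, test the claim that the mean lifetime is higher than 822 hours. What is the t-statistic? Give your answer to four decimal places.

3.1972

H0: μ = 822; H1: μ > 822 (one-sample t-test, right-tailed).
t = (x̄ − μ₀)/(s/√n) = (928 − 822)/(159/√23) = 3.1972
df = n − 1 = 22
p-value = P(T ≥ 3.1972) ≈ 0.0021
Since p ≈ 0.0021 < α = 0.05, reject H0; the evidence is statistically significant.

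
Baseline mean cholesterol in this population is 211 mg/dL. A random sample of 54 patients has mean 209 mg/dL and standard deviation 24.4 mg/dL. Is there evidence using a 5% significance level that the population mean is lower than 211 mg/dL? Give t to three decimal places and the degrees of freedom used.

t = -0.602, df = 53

H0: μ = 211; H1: μ < 211 (one-sample t-test, left-tailed).
t = (x̄ − μ₀)/(s/√n) = (209 − 211)/(24.4/√54) = -0.602
df = n − 1 = 53
p-value = P(T ≤ -0.602) ≈ 0.275
Since p ≈ 0.275 > α = 0.05, fail to reject H0; the data do not provide sufficient evidence against H0.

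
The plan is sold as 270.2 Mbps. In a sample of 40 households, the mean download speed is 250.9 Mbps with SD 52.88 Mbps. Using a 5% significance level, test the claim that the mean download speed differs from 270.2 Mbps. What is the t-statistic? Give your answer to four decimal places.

-2.3083

H0: μ = 270.2; H1: μ ≠ 270.2 (one-sample t-test, two-sided).
t = (x̄ − μ₀)/(s/√n) = (250.9 − 270.2)/(52.88/√40) = -2.3083
df = n − 1 = 39
Two-sided p-value ≈ 0.0264
Since p ≈ 0.0264 < α = 0.05, reject H0; the data support H1.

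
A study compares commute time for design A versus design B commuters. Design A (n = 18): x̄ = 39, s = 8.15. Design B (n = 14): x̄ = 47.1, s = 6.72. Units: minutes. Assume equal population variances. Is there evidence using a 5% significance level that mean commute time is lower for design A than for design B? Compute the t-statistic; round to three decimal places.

Let group 1 = design A, group 2 = design B. H0: μ_1 = μ_2; H1: μ_1 < μ_2 (two-sample pooled-variance t-test, left-tailed).
s_p² = [(18−1)·8.15² + (14−1)·6.72²]/(18+14−2) = 57.2081
t = (39 − 47.1)/√[57.2081·(1/18 + 1/14)] = -3.005
df = n₁ + n₂ − 2 = 30
p-value = P(T ≤ -3.005) ≈ 0.0027
Since p ≈ 0.0027 < α = 0.05, reject H0; the data support H1.

-3.005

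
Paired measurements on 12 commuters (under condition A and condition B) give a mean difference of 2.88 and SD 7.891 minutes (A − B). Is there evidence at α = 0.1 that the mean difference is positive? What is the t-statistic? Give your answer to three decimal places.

1.264

H0: μ_d = 0; H1: μ_d > 0 (paired t-test on the differences, right-tailed).
t = d̄/(s_d/√n) = 2.88/(7.891/√12) = 1.264
df = n − 1 = 11
p-value = P(T ≥ 1.264) ≈ 0.116
Since p ≈ 0.116 > α = 0.1, fail to reject H0; the data do not provide sufficient evidence against H0.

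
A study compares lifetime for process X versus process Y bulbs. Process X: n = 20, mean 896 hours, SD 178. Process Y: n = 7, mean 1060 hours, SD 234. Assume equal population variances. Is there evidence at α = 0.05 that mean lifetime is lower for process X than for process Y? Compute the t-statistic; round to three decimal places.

-1.936

Let group 1 = process X, group 2 = process Y. H0: μ_1 = μ_2; H1: μ_1 < μ_2 (two-sample pooled-variance t-test, left-tailed).
s_p² = [(20−1)·178² + (7−1)·234²]/(20+7−2) = 37221.3
t = (896 − 1060)/√[37221.3·(1/20 + 1/7)] = -1.936
df = n₁ + n₂ − 2 = 25
p-value = P(T ≤ -1.936) ≈ 0.032
Since p ≈ 0.032 < α = 0.05, reject H0; the evidence is statistically significant.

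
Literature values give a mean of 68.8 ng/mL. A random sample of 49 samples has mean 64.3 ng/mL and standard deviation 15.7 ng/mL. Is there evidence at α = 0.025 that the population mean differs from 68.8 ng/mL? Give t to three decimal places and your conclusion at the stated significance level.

t = -2.006; fail to reject H0

H0: μ = 68.8; H1: μ ≠ 68.8 (one-sample t-test, two-sided).
t = (x̄ − μ₀)/(s/√n) = (64.3 − 68.8)/(15.7/√49) = -2.006
df = n − 1 = 48
Two-sided p-value ≈ 0.050
Since p ≈ 0.050 > α = 0.025, fail to reject H0; the data do not provide sufficient evidence against H0.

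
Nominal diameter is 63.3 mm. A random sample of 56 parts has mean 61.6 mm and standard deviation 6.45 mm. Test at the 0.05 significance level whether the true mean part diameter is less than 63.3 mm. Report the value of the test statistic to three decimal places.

-1.972

H0: μ = 63.3; H1: μ < 63.3 (one-sample t-test, left-tailed).
t = (x̄ − μ₀)/(s/√n) = (61.6 − 63.3)/(6.45/√56) = -1.972
df = n − 1 = 55
p-value = P(T ≤ -1.972) ≈ 0.027
Since p ≈ 0.027 < α = 0.05, reject H0; the data support H1.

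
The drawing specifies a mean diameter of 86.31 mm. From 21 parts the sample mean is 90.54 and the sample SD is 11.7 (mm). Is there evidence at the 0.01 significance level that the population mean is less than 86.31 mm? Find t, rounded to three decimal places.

1.657

H0: μ = 86.31; H1: μ < 86.31 (one-sample t-test, left-tailed).
t = (x̄ − μ₀)/(s/√n) = (90.54 − 86.31)/(11.7/√21) = 1.657
df = n − 1 = 20
p-value = P(T ≤ 1.657) ≈ 0.9434
Since p ≈ 0.9434 > α = 0.01, fail to reject H0; the data do not provide sufficient evidence against H0.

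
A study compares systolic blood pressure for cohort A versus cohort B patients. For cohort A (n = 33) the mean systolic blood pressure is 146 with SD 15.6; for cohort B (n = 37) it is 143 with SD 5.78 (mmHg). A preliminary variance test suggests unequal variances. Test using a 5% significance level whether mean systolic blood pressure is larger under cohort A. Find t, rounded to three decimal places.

Let group 1 = cohort A, group 2 = cohort B. H0: μ_1 = μ_2; H1: μ_1 > μ_2 (Welch's two-sample t-test, right-tailed).
t = (x̄_1 − x̄_2)/√(s_1²/n_1 + s_2²/n_2) = (146 − 143)/√(15.6²/33 + 5.78²/37) = 1.043
Welch–Satterthwaite df ≈ 39.79
p-value = P(T ≥ 1.043) ≈ 0.152
Since p ≈ 0.152 > α = 0.05, fail to reject H0; the evidence is not statistically significant.

1.043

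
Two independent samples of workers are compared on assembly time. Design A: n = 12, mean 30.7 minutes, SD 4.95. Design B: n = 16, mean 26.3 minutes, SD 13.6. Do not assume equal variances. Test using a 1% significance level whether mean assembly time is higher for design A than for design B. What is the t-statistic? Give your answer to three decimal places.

1.193

Let group 1 = design A, group 2 = design B. H0: μ_1 = μ_2; H1: μ_1 > μ_2 (Welch's two-sample t-test, right-tailed).
t = (x̄_1 − x̄_2)/√(s_1²/n_1 + s_2²/n_2) = (30.7 − 26.3)/√(4.95²/12 + 13.6²/16) = 1.193
Welch–Satterthwaite df ≈ 19.92
p-value = P(T ≥ 1.193) ≈ 0.123
Since p ≈ 0.123 > α = 0.01, fail to reject H0; the data do not provide sufficient evidence against H0.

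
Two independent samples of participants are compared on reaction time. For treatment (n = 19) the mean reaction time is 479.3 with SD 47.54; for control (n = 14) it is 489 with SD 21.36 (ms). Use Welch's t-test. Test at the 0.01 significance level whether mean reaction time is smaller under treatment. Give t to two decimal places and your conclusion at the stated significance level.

t = -0.79; fail to reject H0

Let group 1 = treatment, group 2 = control. H0: μ_1 = μ_2; H1: μ_1 < μ_2 (Welch's two-sample t-test, left-tailed).
t = (x̄_1 − x̄_2)/√(s_1²/n_1 + s_2²/n_2) = (479.3 − 489)/√(47.54²/19 + 21.36²/14) = -0.79
Welch–Satterthwaite df ≈ 26.46
p-value = P(T ≤ -0.79) ≈ 0.2189
Since p ≈ 0.2189 > α = 0.01, fail to reject H0; the data do not provide sufficient evidence against H0.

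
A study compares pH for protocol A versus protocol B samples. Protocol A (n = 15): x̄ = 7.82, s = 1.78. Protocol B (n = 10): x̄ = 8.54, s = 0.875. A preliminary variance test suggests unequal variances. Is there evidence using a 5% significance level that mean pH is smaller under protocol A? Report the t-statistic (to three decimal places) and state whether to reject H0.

Let group 1 = protocol A, group 2 = protocol B. H0: μ_1 = μ_2; H1: μ_1 < μ_2 (Welch's two-sample t-test, left-tailed).
t = (x̄_1 − x̄_2)/√(s_1²/n_1 + s_2²/n_2) = (7.82 − 8.54)/√(1.78²/15 + 0.875²/10) = -1.342
Welch–Satterthwaite df ≈ 21.58
p-value = P(T ≤ -1.342) ≈ 0.097
Since p ≈ 0.097 > α = 0.05, fail to reject H0; the evidence is not statistically significant.

t = -1.342; fail to reject H0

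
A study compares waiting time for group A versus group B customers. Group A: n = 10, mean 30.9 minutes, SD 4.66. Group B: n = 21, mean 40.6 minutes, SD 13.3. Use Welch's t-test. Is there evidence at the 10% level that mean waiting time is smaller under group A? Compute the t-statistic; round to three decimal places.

-2.980

Let group 1 = group A, group 2 = group B. H0: μ_1 = μ_2; H1: μ_1 < μ_2 (Welch's two-sample t-test, left-tailed).
t = (x̄_1 − x̄_2)/√(s_1²/n_1 + s_2²/n_2) = (30.9 − 40.6)/√(4.66²/10 + 13.3²/21) = -2.980
Welch–Satterthwaite df ≈ 27.57
p-value = P(T ≤ -2.980) ≈ 0.0030
Since p ≈ 0.0030 < α = 0.1, reject H0; the evidence is statistically significant.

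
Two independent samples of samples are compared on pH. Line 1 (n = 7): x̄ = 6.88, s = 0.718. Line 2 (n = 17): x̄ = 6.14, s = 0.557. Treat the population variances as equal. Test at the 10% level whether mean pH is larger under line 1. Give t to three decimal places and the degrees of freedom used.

Let group 1 = line 1, group 2 = line 2. H0: μ_1 = μ_2; H1: μ_1 > μ_2 (two-sample pooled-variance t-test, right-tailed).
s_p² = [(7−1)·0.718² + (17−1)·0.557²]/(7+17−2) = 0.366233
t = (6.88 − 6.14)/√[0.366233·(1/7 + 1/17)] = 2.723
df = n₁ + n₂ − 2 = 22
p-value = P(T ≥ 2.723) ≈ 0.0062
Since p ≈ 0.0062 < α = 0.1, reject H0; the evidence is statistically significant.

t = 2.723, df = 22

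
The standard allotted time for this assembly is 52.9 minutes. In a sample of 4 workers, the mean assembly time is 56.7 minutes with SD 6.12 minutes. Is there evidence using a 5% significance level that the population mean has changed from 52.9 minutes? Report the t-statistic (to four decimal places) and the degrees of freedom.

H0: μ = 52.9; H1: μ ≠ 52.9 (one-sample t-test, two-sided).
t = (x̄ − μ₀)/(s/√n) = (56.7 − 52.9)/(6.12/√4) = 1.2418
df = n − 1 = 3
Two-sided p-value ≈ 0.303
Since p ≈ 0.303 > α = 0.05, fail to reject H0; the evidence is not statistically significant.

t = 1.2418, df = 3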